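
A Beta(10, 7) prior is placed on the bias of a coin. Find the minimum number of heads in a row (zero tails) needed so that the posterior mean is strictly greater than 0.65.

After k heads and 0 tails the posterior is Beta(10+k, 7), with mean (10+k)/(10+7+k).
Set (10+k)/(17+k) > 0.65 and solve: k > (0.65·17 − 10)/(1 − 0.65) = 3.000.
The smallest integer exceeding 3.000 is 4.

k = 4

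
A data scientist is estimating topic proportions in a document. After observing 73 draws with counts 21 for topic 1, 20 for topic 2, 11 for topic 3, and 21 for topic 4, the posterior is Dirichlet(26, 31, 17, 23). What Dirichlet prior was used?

For a Dirichlet(α) prior with multinomial counts c, the posterior is Dirichlet(α + c) componentwise.
Subtract each count from the matching posterior parameter: 26−21=5, 31−20=11, 17−11=6, 23−21=2.

Dirichlet(5, 11, 6, 2)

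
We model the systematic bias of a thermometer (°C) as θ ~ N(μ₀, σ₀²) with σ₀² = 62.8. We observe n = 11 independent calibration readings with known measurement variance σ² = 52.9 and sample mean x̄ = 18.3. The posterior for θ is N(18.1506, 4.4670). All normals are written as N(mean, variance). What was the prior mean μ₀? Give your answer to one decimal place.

μ₀ = 16.2

The posterior mean is a precision-weighted average: μ_n = (τ₀μ₀ + τ_data·x̄)/(τ₀+τ_data), with τ₀=1/σ₀² and τ_data=n/σ².
Here τ₀ = 1/62.8 = 0.015924 and τ_data = 11/52.9 = 0.207940, so τ_n = 0.223864.
Rearranging for μ₀: μ₀ = (μ_n·τ_n − τ_data·x̄)/τ₀ = (18.1506·0.223864 − 0.207940·18.3) / 0.015924 = 0.257964/0.015924 ≈ 16.2.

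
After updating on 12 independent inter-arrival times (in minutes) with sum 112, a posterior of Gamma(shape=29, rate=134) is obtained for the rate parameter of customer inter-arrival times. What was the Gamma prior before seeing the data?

Gamma(shape=17, rate=22)

Gamma–exponential conjugacy: posterior shape = α + n, posterior rate = β + Σtᵢ.
So α = 29 − 12 = 17 and β = 134 − 112 = 22.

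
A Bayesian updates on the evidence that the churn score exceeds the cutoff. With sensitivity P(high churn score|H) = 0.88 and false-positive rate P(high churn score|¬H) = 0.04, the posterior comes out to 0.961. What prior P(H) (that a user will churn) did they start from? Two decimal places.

P(H) = 0.53

Bayes' rule in odds form gives O(H|E) = O(H)·[P(E|H)/P(E|¬H)], hence O(H) = O(H|E)/LR.
Posterior odds = 0.961/(1−0.961) = 24.6410. LR = 0.88/0.04 = 22.0000.
Prior odds = 24.6410/22.0000 = 1.1200, so P(H) = 1.1200/(1+1.1200) ≈ 0.53.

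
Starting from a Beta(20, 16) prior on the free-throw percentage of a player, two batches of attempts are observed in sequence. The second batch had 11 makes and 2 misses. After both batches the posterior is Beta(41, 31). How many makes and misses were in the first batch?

Sequential conjugate updates are equivalent to a single update on the pooled data, so total successes = posterior α − prior α and total failures = posterior β − prior β.
Total across both batches: 41−20=21 makes, 31−16=15 misses.
Subtract the second batch: 21−11=10 makes and 15−2=13 misses.

10 makes and 13 misses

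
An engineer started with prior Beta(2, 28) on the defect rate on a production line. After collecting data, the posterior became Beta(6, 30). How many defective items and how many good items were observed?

4 defective items and 2 good items

Under Beta–binomial conjugacy the posterior parameters are (a+s, b+f).
So s = 6 − 2 = 4 and f = 30 − 28 = 2.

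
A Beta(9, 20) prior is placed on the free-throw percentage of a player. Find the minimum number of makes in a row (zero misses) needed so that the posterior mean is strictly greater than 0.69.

After k makes and 0 misses the posterior is Beta(9+k, 20), with mean (9+k)/(9+20+k).
Set (9+k)/(29+k) > 0.69 and solve: k > (0.69·29 − 9)/(1 − 0.69) = 35.516.
The smallest integer exceeding 35.516 is 36.

k = 36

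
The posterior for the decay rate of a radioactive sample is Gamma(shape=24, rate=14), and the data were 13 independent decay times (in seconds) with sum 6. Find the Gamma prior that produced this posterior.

Gamma–exponential conjugacy: posterior shape = α + n, posterior rate = β + Σtᵢ.
So α = 24 − 13 = 11 and β = 14 − 6 = 8.

Gamma(shape=11, rate=8)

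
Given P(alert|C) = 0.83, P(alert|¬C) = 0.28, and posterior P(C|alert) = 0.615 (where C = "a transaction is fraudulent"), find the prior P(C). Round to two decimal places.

P(C) = 0.35

In odds form, posterior odds = prior odds × likelihood ratio, so prior odds = posterior odds ÷ LR.
Posterior odds = 0.615/(1−0.615) = 1.5974. LR = 0.83/0.28 = 2.9643.
Prior odds = 1.5974/2.9643 = 0.5389, so P(C) = 0.5389/(1+0.5389) ≈ 0.35.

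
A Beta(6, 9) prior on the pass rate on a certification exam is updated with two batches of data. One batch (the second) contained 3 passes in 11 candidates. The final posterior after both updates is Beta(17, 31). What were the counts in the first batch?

8 passes and 14 failures

Sequential conjugate updates are equivalent to a single update on the pooled data, so total successes = posterior α − prior α and total failures = posterior β − prior β.
Total across both batches: 17−6=11 passes, 31−9=22 failures.
Subtract the second batch: 11−3=8 passes and 22−8=14 failures.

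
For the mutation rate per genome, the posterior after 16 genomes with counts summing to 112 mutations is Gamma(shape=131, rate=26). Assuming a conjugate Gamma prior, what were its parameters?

A Gamma(α, β) prior (rate parametrization) on a Poisson rate with n observations summing to S gives posterior Gamma(α+S, β+n).
So α = 131 − 112 = 19 and β = 26 − 16 = 10.

Gamma(shape=19, rate=10)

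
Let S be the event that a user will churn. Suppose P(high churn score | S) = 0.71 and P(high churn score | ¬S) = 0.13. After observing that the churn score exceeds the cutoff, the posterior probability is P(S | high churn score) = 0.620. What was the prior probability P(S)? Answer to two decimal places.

Bayes' rule in odds form gives O(S|E) = O(S)·[P(E|S)/P(E|¬S)], hence O(S) = O(S|E)/LR.
Posterior odds = 0.620/(1−0.620) = 1.6316. LR = 0.71/0.13 = 5.4615.
Prior odds = 1.6316/5.4615 = 0.2987, so P(S) = 0.2987/(1+0.2987) ≈ 0.23.

P(S) = 0.23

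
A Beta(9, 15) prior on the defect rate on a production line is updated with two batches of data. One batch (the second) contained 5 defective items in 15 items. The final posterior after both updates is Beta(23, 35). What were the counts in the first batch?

Sequential conjugate updates are equivalent to a single update on the pooled data, so total successes = posterior α − prior α and total failures = posterior β − prior β.
Total across both batches: 23−9=14 defective items, 35−15=20 good items.
Subtract the second batch: 14−5=9 defective items and 20−10=10 good items.

9 defective items and 10 good items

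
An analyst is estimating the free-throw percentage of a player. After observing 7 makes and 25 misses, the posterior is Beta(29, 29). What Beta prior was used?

Beta is conjugate to the binomial likelihood: posterior = Beta(α+s, β+f).
So α = 29 − 7 = 22 and β = 29 − 25 = 4.

Beta(22, 4)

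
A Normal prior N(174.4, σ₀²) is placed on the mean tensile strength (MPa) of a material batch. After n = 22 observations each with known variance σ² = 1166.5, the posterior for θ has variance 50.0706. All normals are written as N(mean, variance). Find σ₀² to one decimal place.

Posterior precision equals prior precision plus data precision: 1/σ_n² = 1/σ₀² + n/σ².
So 1/σ₀² = 1/50.0706 − 22/1166.5 = 0.019972 − 0.018860 = 0.001112.
Hence σ₀² = 1/0.001112 ≈ 899.3.

σ₀² = 899.3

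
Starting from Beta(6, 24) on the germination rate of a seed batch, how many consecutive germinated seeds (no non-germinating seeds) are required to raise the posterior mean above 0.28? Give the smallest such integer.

k = 4

After k germinated seeds and 0 non-germinating seeds the posterior is Beta(6+k, 24), with mean (6+k)/(6+24+k).
Set (6+k)/(30+k) > 0.28 and solve: k > (0.28·30 − 6)/(1 − 0.28) = 3.333.
The smallest integer exceeding 3.333 is 4, and checking k=4: (10)/(34) = 0.2941 > 0.28.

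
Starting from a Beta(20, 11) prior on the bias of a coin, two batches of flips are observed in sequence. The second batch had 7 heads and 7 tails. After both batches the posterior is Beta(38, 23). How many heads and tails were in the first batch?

11 heads and 5 tails

Sequential conjugate updates are equivalent to a single update on the pooled data, so total successes = posterior α − prior α and total failures = posterior β − prior β.
Total across both batches: 38−20=18 heads, 23−11=12 tails.
Subtract the second batch: 18−7=11 heads and 12−7=5 tails.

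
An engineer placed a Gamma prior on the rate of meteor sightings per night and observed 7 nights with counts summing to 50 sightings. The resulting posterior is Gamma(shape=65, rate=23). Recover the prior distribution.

Gamma–Poisson conjugacy: posterior shape = α + Σxᵢ, posterior rate = β + n.
So α = 65 − 50 = 15 and β = 23 − 7 = 16.

Gamma(shape=15, rate=16)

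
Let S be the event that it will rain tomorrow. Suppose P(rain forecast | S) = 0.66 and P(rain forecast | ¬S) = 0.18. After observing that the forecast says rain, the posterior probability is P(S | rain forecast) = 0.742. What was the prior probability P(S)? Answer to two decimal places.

P(S) = 0.44

Bayes' rule in odds form gives O(S|E) = O(S)·[P(E|S)/P(E|¬S)], hence O(S) = O(S|E)/LR.
Posterior odds = 0.742/(1−0.742) = 2.8760. LR = 0.66/0.18 = 3.6667.
Prior odds = 2.8760/3.6667 = 0.7844, so P(S) = 0.7844/(1+0.7844) ≈ 0.44.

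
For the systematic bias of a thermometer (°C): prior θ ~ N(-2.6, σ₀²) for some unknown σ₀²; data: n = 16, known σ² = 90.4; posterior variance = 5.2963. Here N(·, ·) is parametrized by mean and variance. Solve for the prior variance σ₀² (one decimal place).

For the Normal–Normal model with known σ², precisions add: τ_n = τ₀ + n/σ².
So 1/σ₀² = 1/5.2963 − 16/90.4 = 0.188811 − 0.176991 = 0.011820.
Hence σ₀² = 1/0.011820 ≈ 84.6.

σ₀² = 84.6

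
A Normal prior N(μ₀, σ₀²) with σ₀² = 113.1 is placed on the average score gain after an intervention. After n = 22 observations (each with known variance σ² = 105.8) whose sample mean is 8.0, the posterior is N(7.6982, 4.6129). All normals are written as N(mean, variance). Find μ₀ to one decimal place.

The posterior mean is a precision-weighted average: μ_n = (τ₀μ₀ + τ_data·x̄)/(τ₀+τ_data), with τ₀=1/σ₀² and τ_data=n/σ².
Here τ₀ = 1/113.1 = 0.008842 and τ_data = 22/105.8 = 0.207940, so τ_n = 0.216782.
Rearranging for μ₀: μ₀ = (μ_n·τ_n − τ_data·x̄)/τ₀ = (7.6982·0.216782 − 0.207940·8.0) / 0.008842 = 0.005311/0.008842 ≈ 0.6.

μ₀ = 0.6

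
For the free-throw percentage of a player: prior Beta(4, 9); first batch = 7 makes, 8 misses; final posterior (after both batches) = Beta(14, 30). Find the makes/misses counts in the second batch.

Sequential conjugate updates are equivalent to a single update on the pooled data, so total successes = posterior α − prior α and total failures = posterior β − prior β.
Total across both batches: 14−4=10 makes, 30−9=21 misses.
Subtract the first batch: 10−7=3 makes and 21−8=13 misses.

3 makes and 13 misses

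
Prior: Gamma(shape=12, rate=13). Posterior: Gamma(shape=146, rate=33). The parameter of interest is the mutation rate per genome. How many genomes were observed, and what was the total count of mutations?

n = 20 genomes with total 134 mutations

Gamma–Poisson conjugacy: posterior shape = α + Σxᵢ, posterior rate = β + n.
Matching: Σxᵢ = 146 − 12 = 134 and n = 33 − 13 = 20.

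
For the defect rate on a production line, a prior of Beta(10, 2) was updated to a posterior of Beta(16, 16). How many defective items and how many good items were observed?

6 defective items and 14 good items

Under Beta–binomial conjugacy the posterior parameters are (α+s, β+f).
So s = 16 − 10 = 6 and f = 16 − 2 = 14.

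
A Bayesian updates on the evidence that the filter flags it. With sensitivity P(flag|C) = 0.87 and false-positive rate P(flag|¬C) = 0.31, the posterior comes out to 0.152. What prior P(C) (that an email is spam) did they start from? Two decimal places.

In odds form, posterior odds = prior odds × likelihood ratio, so prior odds = posterior odds ÷ LR.
Posterior odds = 0.152/(1−0.152) = 0.1792. LR = 0.87/0.31 = 2.8065.
Prior odds = 0.1792/2.8065 = 0.0639, so P(C) = 0.0639/(1+0.0639) ≈ 0.06.

P(C) = 0.06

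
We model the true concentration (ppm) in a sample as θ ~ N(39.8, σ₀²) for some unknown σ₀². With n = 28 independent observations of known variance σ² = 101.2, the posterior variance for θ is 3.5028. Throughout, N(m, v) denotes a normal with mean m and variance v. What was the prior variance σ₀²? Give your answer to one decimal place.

σ₀² = 113.6

For the Normal–Normal model with known σ², precisions add: τ_n = τ₀ + n/σ².
So 1/σ₀² = 1/3.5028 − 28/101.2 = 0.285486 − 0.276680 = 0.008806.
Hence σ₀² = 1/0.008806 ≈ 113.6.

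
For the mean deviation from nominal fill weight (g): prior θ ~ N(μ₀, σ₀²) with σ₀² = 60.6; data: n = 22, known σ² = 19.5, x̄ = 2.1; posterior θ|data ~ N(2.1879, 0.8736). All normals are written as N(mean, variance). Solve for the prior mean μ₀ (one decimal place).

With known observation variance, the Normal–Normal posterior has precision τ_n = τ₀ + n/σ² and mean μ_n = (τ₀μ₀ + (n/σ²)x̄)/τ_n.
Here τ₀ = 1/60.6 = 0.016502 and τ_data = 22/19.5 = 1.128205, so τ_n = 1.144707.
Rearranging for μ₀: μ₀ = (μ_n·τ_n − τ_data·x̄)/τ₀ = (2.1879·1.144707 − 1.128205·2.1) / 0.016502 = 0.135274/0.016502 ≈ 8.2.

μ₀ = 8.2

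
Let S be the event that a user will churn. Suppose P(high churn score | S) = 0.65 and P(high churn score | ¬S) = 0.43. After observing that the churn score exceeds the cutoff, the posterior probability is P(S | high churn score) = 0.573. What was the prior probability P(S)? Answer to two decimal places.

Bayes' rule in odds form gives O(S|E) = O(S)·[P(E|S)/P(E|¬S)], hence O(S) = O(S|E)/LR.
Posterior odds = 0.573/(1−0.573) = 1.3419. LR = 0.65/0.43 = 1.5116.
Prior odds = 1.3419/1.5116 = 0.8877, so P(S) = 0.8877/(1+0.8877) ≈ 0.47.

P(S) = 0.47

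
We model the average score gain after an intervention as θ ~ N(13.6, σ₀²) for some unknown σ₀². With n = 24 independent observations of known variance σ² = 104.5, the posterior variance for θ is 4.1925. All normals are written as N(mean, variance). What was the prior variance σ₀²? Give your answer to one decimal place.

σ₀² = 112.9

For the Normal–Normal model with known σ², precisions add: τ_n = τ₀ + n/σ².
So 1/σ₀² = 1/4.1925 − 24/104.5 = 0.238521 − 0.229665 = 0.008856.
Hence σ₀² = 1/0.008856 ≈ 112.9.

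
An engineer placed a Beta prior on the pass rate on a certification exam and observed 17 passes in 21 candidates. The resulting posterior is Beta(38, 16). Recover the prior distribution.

A Beta(α, β) prior with s successes and f failures in binomial data gives a Beta(α+s, β+f) posterior.
Subtract the data counts: 38−17=21, 16−4=12.

Beta(21, 12)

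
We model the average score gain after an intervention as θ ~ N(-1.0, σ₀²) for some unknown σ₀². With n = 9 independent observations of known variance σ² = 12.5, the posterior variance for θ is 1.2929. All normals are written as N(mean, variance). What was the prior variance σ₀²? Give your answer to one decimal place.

σ₀² = 18.7

For the Normal–Normal model with known σ², precisions add: τ_n = τ₀ + n/σ².
So 1/σ₀² = 1/1.2929 − 9/12.5 = 0.773455 − 0.720000 = 0.053455.
Hence σ₀² = 1/0.053455 ≈ 18.7.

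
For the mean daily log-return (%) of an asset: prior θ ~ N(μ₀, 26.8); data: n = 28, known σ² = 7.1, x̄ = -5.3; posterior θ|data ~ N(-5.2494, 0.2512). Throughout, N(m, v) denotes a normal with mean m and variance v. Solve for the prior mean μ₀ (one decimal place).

With known observation variance, the Normal–Normal posterior has precision τ_n = τ₀ + n/σ² and mean μ_n = (τ₀μ₀ + (n/σ²)x̄)/τ_n.
Here τ₀ = 1/26.8 = 0.037313 and τ_data = 28/7.1 = 3.943662, so τ_n = 3.980975.
Rearranging for μ₀: μ₀ = (μ_n·τ_n − τ_data·x̄)/τ₀ = (-5.2494·3.980975 − 3.943662·-5.3) / 0.037313 = 0.003678/0.037313 ≈ 0.1.

μ₀ = 0.1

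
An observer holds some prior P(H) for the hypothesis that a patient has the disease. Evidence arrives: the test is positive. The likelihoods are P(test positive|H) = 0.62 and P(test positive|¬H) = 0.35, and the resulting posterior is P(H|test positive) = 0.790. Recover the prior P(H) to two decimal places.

P(H) = 0.68

Bayes' rule in odds form gives O(H|E) = O(H)·[P(E|H)/P(E|¬H)], hence O(H) = O(H|E)/LR.
Posterior odds = 0.790/(1−0.790) = 3.7619. LR = 0.62/0.35 = 1.7714.
Prior odds = 3.7619/1.7714 = 2.1237, so P(H) = 2.1237/(1+2.1237) ≈ 0.68.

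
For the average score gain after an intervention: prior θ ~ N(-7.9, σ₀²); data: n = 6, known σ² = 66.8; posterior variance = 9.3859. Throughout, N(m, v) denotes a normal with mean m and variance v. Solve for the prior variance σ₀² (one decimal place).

σ₀² = 59.8

For the Normal–Normal model with known σ², precisions add: τ_n = τ₀ + n/σ².
So 1/σ₀² = 1/9.3859 − 6/66.8 = 0.106543 − 0.089820 = 0.016723.
Hence σ₀² = 1/0.016723 ≈ 59.8.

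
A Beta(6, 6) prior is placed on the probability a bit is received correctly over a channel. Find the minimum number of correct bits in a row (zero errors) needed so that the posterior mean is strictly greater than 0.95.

After k correct bits and 0 errors the posterior is Beta(6+k, 6), with mean (6+k)/(6+6+k).
Set (6+k)/(12+k) > 0.95 and solve: k > (0.95·12 − 6)/(1 − 0.95) = 108.000.
The smallest integer exceeding 108.000 is 109, and checking k=109: (115)/(121) = 0.9504 > 0.95.

k = 109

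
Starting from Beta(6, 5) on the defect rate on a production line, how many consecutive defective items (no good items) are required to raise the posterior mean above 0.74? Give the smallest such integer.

After k defective items and 0 good items the posterior is Beta(6+k, 5), with mean (6+k)/(6+5+k).
Set (6+k)/(11+k) > 0.74 and solve: k > (0.74·11 − 6)/(1 − 0.74) = 8.231.
The smallest integer exceeding 8.231 is 9.

k = 9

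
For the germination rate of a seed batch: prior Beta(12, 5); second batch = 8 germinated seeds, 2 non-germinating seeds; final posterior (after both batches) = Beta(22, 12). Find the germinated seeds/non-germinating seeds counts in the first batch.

2 germinated seeds and 5 non-germinating seeds

Sequential conjugate updates are equivalent to a single update on the pooled data, so total successes = posterior α − prior α and total failures = posterior β − prior β.
Total across both batches: 22−12=10 germinated seeds, 12−5=7 non-germinating seeds.
Subtract the second batch: 10−8=2 germinated seeds and 7−2=5 non-germinating seeds.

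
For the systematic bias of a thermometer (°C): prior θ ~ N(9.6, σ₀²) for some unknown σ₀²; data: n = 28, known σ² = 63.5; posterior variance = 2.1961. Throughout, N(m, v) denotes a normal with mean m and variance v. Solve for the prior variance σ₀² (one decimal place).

Posterior precision equals prior precision plus data precision: 1/σ_n² = 1/σ₀² + n/σ².
So 1/σ₀² = 1/2.1961 − 28/63.5 = 0.455353 − 0.440945 = 0.014408.
Hence σ₀² = 1/0.014408 ≈ 69.4.

σ₀² = 69.4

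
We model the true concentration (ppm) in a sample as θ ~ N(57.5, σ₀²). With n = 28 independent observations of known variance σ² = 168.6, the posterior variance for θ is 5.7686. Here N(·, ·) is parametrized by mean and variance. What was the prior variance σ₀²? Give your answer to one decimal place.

Posterior precision equals prior precision plus data precision: 1/σ_n² = 1/σ₀² + n/σ².
So 1/σ₀² = 1/5.7686 − 28/168.6 = 0.173352 − 0.166074 = 0.007278.
Hence σ₀² = 1/0.007278 ≈ 137.4.

σ₀² = 137.4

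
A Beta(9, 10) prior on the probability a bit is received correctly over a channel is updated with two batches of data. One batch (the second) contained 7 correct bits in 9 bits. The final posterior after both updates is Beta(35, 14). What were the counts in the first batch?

Because Beta–binomial updating is additive in the counts, the combined data contributed (α_post−α_prior, β_post−β_prior) successes and failures.
Total across both batches: 35−9=26 correct bits, 14−10=4 errors.
Subtract the second batch: 26−7=19 correct bits and 4−2=2 errors.

19 correct bits and 2 errors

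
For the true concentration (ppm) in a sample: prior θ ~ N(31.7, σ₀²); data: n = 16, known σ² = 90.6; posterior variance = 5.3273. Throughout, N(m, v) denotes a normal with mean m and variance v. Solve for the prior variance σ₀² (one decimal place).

σ₀² = 90.0

Posterior precision equals prior precision plus data precision: 1/σ_n² = 1/σ₀² + n/σ².
So 1/σ₀² = 1/5.3273 − 16/90.6 = 0.187712 − 0.176600 = 0.011112.
Hence σ₀² = 1/0.011112 ≈ 90.0.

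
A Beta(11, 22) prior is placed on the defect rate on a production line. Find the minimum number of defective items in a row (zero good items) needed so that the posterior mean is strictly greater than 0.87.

k = 137

After k defective items and 0 good items the posterior is Beta(11+k, 22), with mean (11+k)/(11+22+k).
Set (11+k)/(33+k) > 0.87 and solve: k > (0.87·33 − 11)/(1 − 0.87) = 136.231.
The smallest integer exceeding 136.231 is 137.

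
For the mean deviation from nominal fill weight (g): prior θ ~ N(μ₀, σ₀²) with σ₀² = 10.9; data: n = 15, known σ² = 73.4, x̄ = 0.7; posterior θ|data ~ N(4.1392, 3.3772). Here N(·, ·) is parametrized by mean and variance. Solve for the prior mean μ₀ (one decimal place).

The posterior mean is a precision-weighted average: μ_n = (τ₀μ₀ + τ_data·x̄)/(τ₀+τ_data), with τ₀=1/σ₀² and τ_data=n/σ².
Here τ₀ = 1/10.9 = 0.091743 and τ_data = 15/73.4 = 0.204360, so τ_n = 0.296103.
Rearranging for μ₀: μ₀ = (μ_n·τ_n − τ_data·x̄)/τ₀ = (4.1392·0.296103 − 0.204360·0.7) / 0.091743 = 1.082578/0.091743 ≈ 11.8.

μ₀ = 11.8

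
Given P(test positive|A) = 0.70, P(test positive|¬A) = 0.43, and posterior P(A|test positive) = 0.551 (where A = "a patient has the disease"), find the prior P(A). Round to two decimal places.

P(A) = 0.43

In odds form, posterior odds = prior odds × likelihood ratio, so prior odds = posterior odds ÷ LR.
Posterior odds = 0.551/(1−0.551) = 1.2272. LR = 0.70/0.43 = 1.6279.
Prior odds = 1.2272/1.6279 = 0.7539, so P(A) = 0.7539/(1+0.7539) ≈ 0.43.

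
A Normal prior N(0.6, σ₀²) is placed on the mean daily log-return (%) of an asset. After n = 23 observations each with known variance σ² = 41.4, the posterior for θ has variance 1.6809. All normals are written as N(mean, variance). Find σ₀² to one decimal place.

σ₀² = 25.4

For the Normal–Normal model with known σ², precisions add: τ_n = τ₀ + n/σ².
So 1/σ₀² = 1/1.6809 − 23/41.4 = 0.594919 − 0.555556 = 0.039363.
Hence σ₀² = 1/0.039363 ≈ 25.4.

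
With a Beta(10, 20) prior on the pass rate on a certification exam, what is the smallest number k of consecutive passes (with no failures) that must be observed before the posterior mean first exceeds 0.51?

k = 11

After k passes and 0 failures the posterior is Beta(10+k, 20), with mean (10+k)/(10+20+k).
Set (10+k)/(30+k) > 0.51 and solve: k > (0.51·30 − 10)/(1 − 0.51) = 10.816.
The smallest integer exceeding 10.816 is 11, and checking k=11: (21)/(41) = 0.5122 > 0.51.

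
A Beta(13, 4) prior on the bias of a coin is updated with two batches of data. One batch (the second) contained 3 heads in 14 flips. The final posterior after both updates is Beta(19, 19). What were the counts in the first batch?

3 heads and 4 tails

Sequential conjugate updates are equivalent to a single update on the pooled data, so total successes = posterior α − prior α and total failures = posterior β − prior β.
Total across both batches: 19−13=6 heads, 19−4=15 tails.
Subtract the second batch: 6−3=3 heads and 15−11=4 tails.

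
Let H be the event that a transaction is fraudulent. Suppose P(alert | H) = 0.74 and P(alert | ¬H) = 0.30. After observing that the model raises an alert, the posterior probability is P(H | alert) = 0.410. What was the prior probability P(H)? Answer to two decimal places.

P(H) = 0.22

Bayes' rule in odds form gives O(H|E) = O(H)·[P(E|H)/P(E|¬H)], hence O(H) = O(H|E)/LR.
Posterior odds = 0.410/(1−0.410) = 0.6949. LR = 0.74/0.30 = 2.4667.
Prior odds = 0.6949/2.4667 = 0.2817, so P(H) = 0.2817/(1+0.2817) ≈ 0.22.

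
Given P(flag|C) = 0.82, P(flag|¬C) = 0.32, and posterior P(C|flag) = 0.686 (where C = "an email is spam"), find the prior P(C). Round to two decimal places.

P(C) = 0.46

Bayes' rule in odds form gives O(C|E) = O(C)·[P(E|C)/P(E|¬C)], hence O(C) = O(C|E)/LR.
Posterior odds = 0.686/(1−0.686) = 2.1847. LR = 0.82/0.32 = 2.5625.
Prior odds = 2.1847/2.5625 = 0.8526, so P(C) = 0.8526/(1+0.8526) ≈ 0.46.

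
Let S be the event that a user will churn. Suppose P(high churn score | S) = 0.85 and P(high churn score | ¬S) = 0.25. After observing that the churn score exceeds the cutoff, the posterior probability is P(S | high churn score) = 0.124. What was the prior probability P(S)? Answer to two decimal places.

P(S) = 0.04

Bayes' rule in odds form gives O(S|E) = O(S)·[P(E|S)/P(E|¬S)], hence O(S) = O(S|E)/LR.
Posterior odds = 0.124/(1−0.124) = 0.1416. LR = 0.85/0.25 = 3.4000.
Prior odds = 0.1416/3.4000 = 0.0416, so P(S) = 0.0416/(1+0.0416) ≈ 0.04.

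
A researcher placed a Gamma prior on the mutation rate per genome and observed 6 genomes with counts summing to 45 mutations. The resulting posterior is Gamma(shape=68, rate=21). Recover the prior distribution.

A Gamma(α, β) prior (rate parametrization) on a Poisson rate with n observations summing to S gives posterior Gamma(α+S, β+n).
So α = 68 − 45 = 23 and β = 21 − 6 = 15.

Gamma(shape=23, rate=15)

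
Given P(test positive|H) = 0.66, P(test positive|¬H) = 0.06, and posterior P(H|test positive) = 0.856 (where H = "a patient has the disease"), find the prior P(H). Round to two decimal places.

P(H) = 0.35

Bayes' rule in odds form gives O(H|E) = O(H)·[P(E|H)/P(E|¬H)], hence O(H) = O(H|E)/LR.
Posterior odds = 0.856/(1−0.856) = 5.9444. LR = 0.66/0.06 = 11.0000.
Prior odds = 5.9444/11.0000 = 0.5404, so P(H) = 0.5404/(1+0.5404) ≈ 0.35.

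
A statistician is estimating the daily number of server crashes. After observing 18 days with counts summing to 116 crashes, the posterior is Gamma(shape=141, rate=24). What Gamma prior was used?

Gamma(shape=25, rate=6)

Gamma–Poisson conjugacy: posterior shape = α + Σxᵢ, posterior rate = β + n.
So α = 141 − 116 = 25 and β = 24 − 18 = 6.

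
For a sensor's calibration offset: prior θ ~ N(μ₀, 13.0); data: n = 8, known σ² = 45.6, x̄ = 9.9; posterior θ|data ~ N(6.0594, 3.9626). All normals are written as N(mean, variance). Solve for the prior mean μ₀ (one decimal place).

μ₀ = -2.7

With known observation variance, the Normal–Normal posterior has precision τ_n = τ₀ + n/σ² and mean μ_n = (τ₀μ₀ + (n/σ²)x̄)/τ_n.
Here τ₀ = 1/13.0 = 0.076923 and τ_data = 8/45.6 = 0.175439, so τ_n = 0.252362.
Rearranging for μ₀: μ₀ = (μ_n·τ_n − τ_data·x̄)/τ₀ = (6.0594·0.252362 − 0.175439·9.9) / 0.076923 = -0.207684/0.076923 ≈ -2.7.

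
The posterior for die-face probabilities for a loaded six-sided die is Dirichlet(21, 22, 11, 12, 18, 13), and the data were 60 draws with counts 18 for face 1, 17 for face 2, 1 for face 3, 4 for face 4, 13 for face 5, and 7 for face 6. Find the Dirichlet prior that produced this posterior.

Dirichlet(3, 5, 10, 8, 5, 6)

For a Dirichlet(α) prior with multinomial counts c, the posterior is Dirichlet(α + c) componentwise.
Subtract each count from the matching posterior parameter: 21−18=3, 22−17=5, 11−1=10, 12−4=8, 18−13=5, 13−7=6.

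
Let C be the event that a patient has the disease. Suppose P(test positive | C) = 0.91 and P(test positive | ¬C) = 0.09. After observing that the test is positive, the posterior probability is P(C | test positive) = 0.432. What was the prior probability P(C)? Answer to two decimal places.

P(C) = 0.07

Bayes' rule in odds form gives O(C|E) = O(C)·[P(E|C)/P(E|¬C)], hence O(C) = O(C|E)/LR.
Posterior odds = 0.432/(1−0.432) = 0.7606. LR = 0.91/0.09 = 10.1111.
Prior odds = 0.7606/10.1111 = 0.0752, so P(C) = 0.0752/(1+0.0752) ≈ 0.07.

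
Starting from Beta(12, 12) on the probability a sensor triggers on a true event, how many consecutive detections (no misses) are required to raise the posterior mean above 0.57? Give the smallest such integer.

After k detections and 0 misses the posterior is Beta(12+k, 12), with mean (12+k)/(12+12+k).
Set (12+k)/(24+k) > 0.57 and solve: k > (0.57·24 − 12)/(1 − 0.57) = 3.907.
The smallest integer exceeding 3.907 is 4, and checking k=4: (16)/(28) = 0.5714 > 0.57.

k = 4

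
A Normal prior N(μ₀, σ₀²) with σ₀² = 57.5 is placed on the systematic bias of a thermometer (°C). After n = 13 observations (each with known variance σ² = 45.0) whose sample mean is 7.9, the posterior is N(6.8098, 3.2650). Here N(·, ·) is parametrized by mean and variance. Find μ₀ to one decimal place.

The posterior mean is a precision-weighted average: μ_n = (τ₀μ₀ + τ_data·x̄)/(τ₀+τ_data), with τ₀=1/σ₀² and τ_data=n/σ².
Here τ₀ = 1/57.5 = 0.017391 and τ_data = 13/45.0 = 0.288889, so τ_n = 0.306280.
Rearranging for μ₀: μ₀ = (μ_n·τ_n − τ_data·x̄)/τ₀ = (6.8098·0.306280 − 0.288889·7.9) / 0.017391 = -0.196518/0.017391 ≈ -11.3.

μ₀ = -11.3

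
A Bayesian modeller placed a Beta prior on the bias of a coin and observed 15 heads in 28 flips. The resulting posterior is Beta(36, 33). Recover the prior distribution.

Beta is conjugate to the binomial likelihood: posterior = Beta(α+s, β+f).
So α = 36 − 15 = 21 and β = 33 − 13 = 20.

Beta(21, 20)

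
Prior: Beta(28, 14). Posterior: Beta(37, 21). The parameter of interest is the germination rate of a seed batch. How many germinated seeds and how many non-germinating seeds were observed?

A Beta(α, β) prior with s successes and f failures in binomial data gives a Beta(α+s, β+f) posterior.
Match parameters: s=37−28=9, f=21−14=7.

9 germinated seeds and 7 non-germinating seeds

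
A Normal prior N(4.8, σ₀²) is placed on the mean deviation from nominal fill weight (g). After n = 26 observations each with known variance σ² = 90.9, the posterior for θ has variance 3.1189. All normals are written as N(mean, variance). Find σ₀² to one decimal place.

σ₀² = 28.9

For the Normal–Normal model with known σ², precisions add: τ_n = τ₀ + n/σ².
So 1/σ₀² = 1/3.1189 − 26/90.9 = 0.320626 − 0.286029 = 0.034597.
Hence σ₀² = 1/0.034597 ≈ 28.9.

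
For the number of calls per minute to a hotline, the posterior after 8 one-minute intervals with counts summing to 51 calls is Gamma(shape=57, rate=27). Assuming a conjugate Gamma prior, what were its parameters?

Gamma(shape=6, rate=19)

Gamma–Poisson conjugacy: posterior shape = α + Σxᵢ, posterior rate = β + n.
So α = 57 − 51 = 6 and β = 27 − 8 = 19.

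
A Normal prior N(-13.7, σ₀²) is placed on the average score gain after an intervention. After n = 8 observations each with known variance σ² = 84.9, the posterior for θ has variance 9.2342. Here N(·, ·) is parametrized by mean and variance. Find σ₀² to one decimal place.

σ₀² = 71.1

For the Normal–Normal model with known σ², precisions add: τ_n = τ₀ + n/σ².
So 1/σ₀² = 1/9.2342 − 8/84.9 = 0.108293 − 0.094229 = 0.014064.
Hence σ₀² = 1/0.014064 ≈ 71.1.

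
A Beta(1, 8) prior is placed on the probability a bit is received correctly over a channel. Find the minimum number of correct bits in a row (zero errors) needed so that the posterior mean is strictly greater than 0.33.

k = 3

After k correct bits and 0 errors the posterior is Beta(1+k, 8), with mean (1+k)/(1+8+k).
Set (1+k)/(9+k) > 0.33 and solve: k > (0.33·9 − 1)/(1 − 0.33) = 2.940.
The smallest integer exceeding 2.940 is 3.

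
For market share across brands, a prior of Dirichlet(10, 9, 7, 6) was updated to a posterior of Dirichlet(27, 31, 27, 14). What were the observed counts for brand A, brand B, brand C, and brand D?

counts (17, 22, 20, 8)

For a Dirichlet(α) prior with multinomial counts c, the posterior is Dirichlet(α + c) componentwise.
Counts are posterior − prior componentwise: 27−10=17, 31−9=22, 27−7=20, 14−6=8.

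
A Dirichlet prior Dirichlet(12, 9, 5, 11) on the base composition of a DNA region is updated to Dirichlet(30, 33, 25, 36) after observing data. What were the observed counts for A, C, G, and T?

counts (18, 24, 20, 25)

For a Dirichlet(α) prior with multinomial counts c, the posterior is Dirichlet(α + c) componentwise.
Counts are posterior − prior componentwise: 30−12=18, 33−9=24, 25−5=20, 36−11=25.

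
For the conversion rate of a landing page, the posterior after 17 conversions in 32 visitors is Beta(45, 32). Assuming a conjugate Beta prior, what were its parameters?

Beta(28, 17)

Under Beta–binomial conjugacy the posterior parameters are (a+s, b+f).
Subtract the data counts: 45−17=28, 32−15=17.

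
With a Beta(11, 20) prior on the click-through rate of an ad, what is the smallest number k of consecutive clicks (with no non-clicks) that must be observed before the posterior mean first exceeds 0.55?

After k clicks and 0 non-clicks the posterior is Beta(11+k, 20), with mean (11+k)/(11+20+k).
Set (11+k)/(31+k) > 0.55 and solve: k > (0.55·31 − 11)/(1 − 0.55) = 13.444.
The smallest integer exceeding 13.444 is 14, and checking k=14: (25)/(45) = 0.5556 > 0.55.

k = 14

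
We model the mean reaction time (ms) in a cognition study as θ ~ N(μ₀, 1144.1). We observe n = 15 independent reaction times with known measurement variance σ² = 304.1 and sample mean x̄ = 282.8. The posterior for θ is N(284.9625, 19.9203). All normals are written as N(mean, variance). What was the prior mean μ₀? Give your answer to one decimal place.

μ₀ = 407.0

The posterior mean is a precision-weighted average: μ_n = (τ₀μ₀ + τ_data·x̄)/(τ₀+τ_data), with τ₀=1/σ₀² and τ_data=n/σ².
Here τ₀ = 1/1144.1 = 0.000874 and τ_data = 15/304.1 = 0.049326, so τ_n = 0.050200.
Rearranging for μ₀: μ₀ = (μ_n·τ_n − τ_data·x̄)/τ₀ = (284.9625·0.050200 − 0.049326·282.8) / 0.000874 = 0.355725/0.000874 ≈ 407.0.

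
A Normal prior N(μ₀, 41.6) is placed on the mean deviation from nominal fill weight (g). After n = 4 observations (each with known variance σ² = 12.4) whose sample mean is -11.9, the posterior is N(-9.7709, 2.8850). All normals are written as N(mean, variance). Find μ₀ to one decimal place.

With known observation variance, the Normal–Normal posterior has precision τ_n = τ₀ + n/σ² and mean μ_n = (τ₀μ₀ + (n/σ²)x̄)/τ_n.
Here τ₀ = 1/41.6 = 0.024038 and τ_data = 4/12.4 = 0.322581, so τ_n = 0.346619.
Rearranging for μ₀: μ₀ = (μ_n·τ_n − τ_data·x̄)/τ₀ = (-9.7709·0.346619 − 0.322581·-11.9) / 0.024038 = 0.451934/0.024038 ≈ 18.8.

μ₀ = 18.8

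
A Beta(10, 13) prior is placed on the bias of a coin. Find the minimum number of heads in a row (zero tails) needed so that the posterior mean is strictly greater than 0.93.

After k heads and 0 tails the posterior is Beta(10+k, 13), with mean (10+k)/(10+13+k).
Set (10+k)/(23+k) > 0.93 and solve: k > (0.93·23 − 10)/(1 − 0.93) = 162.714.
The smallest integer exceeding 162.714 is 163, and checking k=163: (173)/(186) = 0.9301 > 0.93.

k = 163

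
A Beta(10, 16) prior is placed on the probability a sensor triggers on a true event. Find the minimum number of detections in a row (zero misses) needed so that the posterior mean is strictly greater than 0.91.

After k detections and 0 misses the posterior is Beta(10+k, 16), with mean (10+k)/(10+16+k).
Set (10+k)/(26+k) > 0.91 and solve: k > (0.91·26 − 10)/(1 − 0.91) = 151.778.
The smallest integer exceeding 151.778 is 152.

k = 152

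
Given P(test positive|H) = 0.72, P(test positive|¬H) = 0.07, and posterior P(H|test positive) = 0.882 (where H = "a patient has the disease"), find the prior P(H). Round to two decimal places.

In odds form, posterior odds = prior odds × likelihood ratio, so prior odds = posterior odds ÷ LR.
Posterior odds = 0.882/(1−0.882) = 7.4746. LR = 0.72/0.07 = 10.2857.
Prior odds = 7.4746/10.2857 = 0.7267, so P(H) = 0.7267/(1+0.7267) ≈ 0.42.

P(H) = 0.42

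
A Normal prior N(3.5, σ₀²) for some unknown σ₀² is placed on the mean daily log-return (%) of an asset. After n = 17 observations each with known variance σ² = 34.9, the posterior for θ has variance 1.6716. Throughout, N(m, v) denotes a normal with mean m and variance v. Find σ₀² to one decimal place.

For the Normal–Normal model with known σ², precisions add: τ_n = τ₀ + n/σ².
So 1/σ₀² = 1/1.6716 − 17/34.9 = 0.598229 − 0.487106 = 0.111123.
Hence σ₀² = 1/0.111123 ≈ 9.0.

σ₀² = 9.0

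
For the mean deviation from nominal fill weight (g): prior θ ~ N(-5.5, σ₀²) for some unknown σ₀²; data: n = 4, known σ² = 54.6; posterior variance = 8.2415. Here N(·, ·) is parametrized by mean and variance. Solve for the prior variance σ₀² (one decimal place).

σ₀² = 20.8

For the Normal–Normal model with known σ², precisions add: τ_n = τ₀ + n/σ².
So 1/σ₀² = 1/8.2415 − 4/54.6 = 0.121337 − 0.073260 = 0.048077.
Hence σ₀² = 1/0.048077 ≈ 20.8.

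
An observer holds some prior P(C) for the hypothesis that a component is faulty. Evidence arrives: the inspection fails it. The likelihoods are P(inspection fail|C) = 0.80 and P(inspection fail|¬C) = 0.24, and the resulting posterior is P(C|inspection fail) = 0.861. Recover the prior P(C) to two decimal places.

In odds form, posterior odds = prior odds × likelihood ratio, so prior odds = posterior odds ÷ LR.
Posterior odds = 0.861/(1−0.861) = 6.1942. LR = 0.80/0.24 = 3.3333.
Prior odds = 6.1942/3.3333 = 1.8583, so P(C) = 1.8583/(1+1.8583) ≈ 0.65.

P(C) = 0.65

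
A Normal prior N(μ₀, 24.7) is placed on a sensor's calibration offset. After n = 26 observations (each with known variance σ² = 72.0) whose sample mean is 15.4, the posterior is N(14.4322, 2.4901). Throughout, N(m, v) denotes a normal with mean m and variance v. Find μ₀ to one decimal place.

With known observation variance, the Normal–Normal posterior has precision τ_n = τ₀ + n/σ² and mean μ_n = (τ₀μ₀ + (n/σ²)x̄)/τ_n.
Here τ₀ = 1/24.7 = 0.040486 and τ_data = 26/72.0 = 0.361111, so τ_n = 0.401597.
Rearranging for μ₀: μ₀ = (μ_n·τ_n − τ_data·x̄)/τ₀ = (14.4322·0.401597 − 0.361111·15.4) / 0.040486 = 0.234819/0.040486 ≈ 5.8.

μ₀ = 5.8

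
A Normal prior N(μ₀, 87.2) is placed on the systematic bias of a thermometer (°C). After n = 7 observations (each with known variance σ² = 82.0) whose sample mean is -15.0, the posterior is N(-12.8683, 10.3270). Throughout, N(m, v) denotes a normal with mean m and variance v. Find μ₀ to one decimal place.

The posterior mean is a precision-weighted average: μ_n = (τ₀μ₀ + τ_data·x̄)/(τ₀+τ_data), with τ₀=1/σ₀² and τ_data=n/σ².
Here τ₀ = 1/87.2 = 0.011468 and τ_data = 7/82.0 = 0.085366, so τ_n = 0.096834.
Rearranging for μ₀: μ₀ = (μ_n·τ_n − τ_data·x̄)/τ₀ = (-12.8683·0.096834 − 0.085366·-15.0) / 0.011468 = 0.034401/0.011468 ≈ 3.0.

μ₀ = 3.0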